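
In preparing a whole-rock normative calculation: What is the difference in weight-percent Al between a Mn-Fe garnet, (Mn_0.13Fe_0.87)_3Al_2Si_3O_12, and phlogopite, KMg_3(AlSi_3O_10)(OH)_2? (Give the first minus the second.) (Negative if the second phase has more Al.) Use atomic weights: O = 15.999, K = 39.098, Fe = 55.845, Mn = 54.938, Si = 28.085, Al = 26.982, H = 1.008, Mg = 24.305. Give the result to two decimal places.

First mineral: 53.964 g Al in 497.388 g formula = 10.85 wt% Al.
Second mineral: 26.982 g Al in 417.254 g formula = 6.47 wt% Al.
10.85% − 6.47% gives a difference of 4.38 percentage points.

4.38 percentage points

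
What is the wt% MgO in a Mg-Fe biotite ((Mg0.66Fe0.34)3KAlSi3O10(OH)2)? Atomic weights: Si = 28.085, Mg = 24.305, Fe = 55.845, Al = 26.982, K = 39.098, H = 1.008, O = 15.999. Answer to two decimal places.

Molar mass of (Mg0.66Fe0.34)3KAlSi3O10(OH)2 = 1.98·24.305 + 1.02·55.845 + 1·39.098 + 1·26.982 + 3·28.085 + 12·15.999 + 2·1.008 = 449.425 g/mol.
Each formula unit contains 1.98 Mg, equivalent to 1.98/1 = 1.9800 mol MgO.
M(MgO) = 1×24.305 + 1×15.999 = 40.304 g/mol.
Mass of MgO per formula unit = 1.9800 × 40.304 = 79.802 g.
MgO wt% = 79.802 / 449.425 × 100 = 17.76%.

17.76 wt%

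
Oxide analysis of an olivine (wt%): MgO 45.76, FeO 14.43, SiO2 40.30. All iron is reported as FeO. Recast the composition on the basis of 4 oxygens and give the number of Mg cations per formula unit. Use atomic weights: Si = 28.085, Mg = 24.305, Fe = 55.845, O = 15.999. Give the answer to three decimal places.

MgO: 45.76/40.304 = 1.13537 mol → 1.13537 mol Mg, 1.13537 mol O.
FeO: 14.43/71.844 = 0.20085 mol → 0.20085 mol Fe, 0.20085 mol O.
SiO2: 40.30/60.083 = 0.67074 mol → 0.67074 mol Si, 1.34148 mol O.
Total oxygen = 2.67770 mol. Normalization factor = 4/2.67770 = 1.49382.
Mg per 4 O = 1.13537 × 1.49382 = 1.696.

1.696 Mg apfu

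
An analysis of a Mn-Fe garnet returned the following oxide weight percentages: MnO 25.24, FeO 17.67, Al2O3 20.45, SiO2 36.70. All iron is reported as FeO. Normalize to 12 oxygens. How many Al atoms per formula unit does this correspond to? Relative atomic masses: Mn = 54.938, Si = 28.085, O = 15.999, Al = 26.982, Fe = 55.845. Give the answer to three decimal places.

MnO: 25.24/70.937 = 0.35581 mol → 0.35581 mol Mn, 0.35581 mol O.
FeO: 17.67/71.844 = 0.24595 mol → 0.24595 mol Fe, 0.24595 mol O.
Al2O3: 20.45/101.961 = 0.20057 mol → 0.40114 mol Al, 0.60171 mol O.
SiO2: 36.70/60.083 = 0.61082 mol → 0.61082 mol Si, 1.22164 mol O.
Total oxygen = 2.42511 mol. Normalization factor = 12/2.42511 = 4.94823.
Al per 12 O = 0.40114 × 4.94823 = 1.985.

1.985 Al apfu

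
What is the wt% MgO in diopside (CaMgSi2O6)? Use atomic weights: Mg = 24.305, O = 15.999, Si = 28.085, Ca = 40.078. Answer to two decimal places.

18.61 wt%

Molar mass of CaMgSi2O6 = 1·40.078 + 1·24.305 + 2·28.085 + 6·15.999 = 216.547 g/mol.
Each formula unit contains 1 Mg, equivalent to 1/1 = 1.0000 mol MgO.
M(MgO) = 1×24.305 + 1×15.999 = 40.304 g/mol.
Mass of MgO per formula unit = 1.0000 × 40.304 = 40.304 g.
MgO wt% = 40.304 / 216.547 × 100 = 18.61%.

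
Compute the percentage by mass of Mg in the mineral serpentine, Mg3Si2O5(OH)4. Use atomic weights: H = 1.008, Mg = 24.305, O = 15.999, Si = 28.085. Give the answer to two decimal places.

26.31 weight percent

Molar mass of Mg3Si2O5(OH)4: 3·24.305 + 2·28.085 + 9·15.999 + 4·1.008 = 277.108 g/mol.
Mass of Mg per formula unit: 3 × 24.305 = 72.915 g.
Weight fraction Mg = 72.915 / 277.108 = 0.2631.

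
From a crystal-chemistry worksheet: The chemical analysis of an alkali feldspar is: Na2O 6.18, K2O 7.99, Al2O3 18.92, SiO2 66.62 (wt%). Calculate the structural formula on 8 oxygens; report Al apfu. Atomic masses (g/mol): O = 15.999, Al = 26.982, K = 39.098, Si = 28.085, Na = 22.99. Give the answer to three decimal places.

1.003 Al apfu

6.18 wt% Na2O ÷ 61.979 g/mol = 0.09971 mol, giving 0.19942 Na and 0.09971 O.
7.99 wt% K2O ÷ 94.195 g/mol = 0.08482 mol, giving 0.16964 K and 0.08482 O.
18.92 wt% Al2O3 ÷ 101.961 g/mol = 0.18556 mol, giving 0.37112 Al and 0.55668 O.
66.62 wt% SiO2 ÷ 60.083 g/mol = 1.10880 mol, giving 1.10880 Si and 2.21760 O.
Oxygen sums to 2.95881; scaling by 8/2.95881 = 2.70379 puts the formula on 8 O.
Al: 0.37112 × 2.70379 = 1.003 atoms per formula unit.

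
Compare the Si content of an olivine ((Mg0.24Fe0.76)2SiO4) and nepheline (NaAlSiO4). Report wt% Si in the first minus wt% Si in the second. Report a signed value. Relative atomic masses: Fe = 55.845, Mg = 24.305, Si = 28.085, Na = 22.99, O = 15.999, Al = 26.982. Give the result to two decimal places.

First mineral: 28.085 g Si in 188.632 g formula = 14.89 wt% Si.
Second mineral: 28.085 g Si in 142.053 g formula = 19.77 wt% Si.
14.89% − 19.77% gives a difference of -4.88 percentage points.

-4.88 percentage points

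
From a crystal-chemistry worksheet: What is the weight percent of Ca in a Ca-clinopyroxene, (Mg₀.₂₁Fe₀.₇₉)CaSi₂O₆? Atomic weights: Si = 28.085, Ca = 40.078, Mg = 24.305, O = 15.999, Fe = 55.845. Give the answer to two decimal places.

Molar mass of (Mg₀.₂₁Fe₀.₇₉)CaSi₂O₆: 0.21×24.305 + 0.79×55.845 + 1×40.078 + 2×28.085 + 6×15.999 = 241.464 g/mol.
Mass of Ca per formula unit: 1 × 40.078 = 40.078 g.
Weight fraction Ca = 40.078 / 241.464 = 0.1660.

16.60 wt%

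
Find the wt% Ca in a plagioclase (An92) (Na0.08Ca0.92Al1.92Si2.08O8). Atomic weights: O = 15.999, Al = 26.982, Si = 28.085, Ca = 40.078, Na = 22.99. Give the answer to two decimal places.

Formula mass = 0.08·22.99 + 0.92·40.078 + 1.92·26.982 + 2.08·28.085 + 8·15.999 = 276.925 g/mol, of which 36.872 g is Ca.
So Ca makes up 36.872/276.925 = 0.1331 of the mass, i.e. 13.31%.

13.31 weight percent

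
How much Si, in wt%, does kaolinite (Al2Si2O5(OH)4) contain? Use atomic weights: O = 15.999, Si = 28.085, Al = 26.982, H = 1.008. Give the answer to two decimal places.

21.76 wt%

Molar mass of Al2Si2O5(OH)4: 2*26.982 + 2*28.085 + 9*15.999 + 4*1.008 = 258.157 g/mol.
Mass of Si per formula unit: 2 × 28.085 = 56.170 g.
Weight fraction Si = 56.170 / 258.157 = 0.2176.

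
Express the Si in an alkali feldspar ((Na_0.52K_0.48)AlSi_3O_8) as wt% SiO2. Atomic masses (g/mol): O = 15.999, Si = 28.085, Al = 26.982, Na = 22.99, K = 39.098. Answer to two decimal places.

Formula mass = 269.951 g/mol.
3 Si → 3.0000 mol SiO2 per formula unit; M(SiO2) = 60.083, so SiO2 mass = 180.249 g.
180.249/269.951 × 100 = 66.77 wt%.

66.77 wt%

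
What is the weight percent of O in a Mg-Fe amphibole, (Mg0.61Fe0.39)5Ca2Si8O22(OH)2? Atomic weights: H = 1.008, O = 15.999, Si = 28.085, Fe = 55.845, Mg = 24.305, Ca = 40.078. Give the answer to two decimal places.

Molar mass of (Mg0.61Fe0.39)5Ca2Si8O22(OH)2: 3.05*24.305 + 1.95*55.845 + 2*40.078 + 8*28.085 + 24*15.999 + 2*1.008 = 873.856 g/mol.
Mass of O per formula unit: 24 × 15.999 = 383.976 g.
Weight fraction O = 383.976 / 873.856 = 0.4394.

43.94 mass %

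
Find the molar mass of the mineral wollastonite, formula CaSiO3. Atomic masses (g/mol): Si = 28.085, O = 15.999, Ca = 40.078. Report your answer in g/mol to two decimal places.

116.16 g/mol

M = 1×40.078 + 1×28.085 + 3×15.999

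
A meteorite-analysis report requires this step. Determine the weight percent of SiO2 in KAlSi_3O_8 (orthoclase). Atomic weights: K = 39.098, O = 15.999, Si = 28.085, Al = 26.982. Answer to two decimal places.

64.76 wt%

Molar mass of KAlSi_3O_8 = 1*39.098 + 1*26.982 + 3*28.085 + 8*15.999 = 278.327 g/mol.
Each formula unit contains 3 Si, equivalent to 3/1 = 3.0000 mol SiO2.
M(SiO2) = 1×28.085 + 2×15.999 = 60.083 g/mol.
Mass of SiO2 per formula unit = 3.0000 × 60.083 = 180.249 g.
SiO2 wt% = 180.249 / 278.327 × 100 = 64.76%.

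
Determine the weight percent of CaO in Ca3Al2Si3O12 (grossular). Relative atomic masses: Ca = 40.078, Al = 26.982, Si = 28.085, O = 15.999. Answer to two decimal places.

37.35 wt%

M(Ca3Al2Si3O12) = 450.441 g/mol; M(CaO) = 56.077 g/mol.
Moles CaO per formula unit = 3 Ca ÷ 1 = 3.0000.
CaO fraction = (3.0000 × 56.077) / 450.441 = 168.231/450.441 = 0.3735.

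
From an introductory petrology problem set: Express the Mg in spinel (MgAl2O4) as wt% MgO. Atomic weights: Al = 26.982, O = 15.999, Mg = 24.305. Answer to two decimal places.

M(MgAl2O4) = 142.265 g/mol; M(MgO) = 40.304 g/mol.
Moles MgO per formula unit = 1 Mg ÷ 1 = 1.0000.
MgO fraction = (1.0000 × 40.304) / 142.265 = 40.304/142.265 = 0.2833.

28.33 wt%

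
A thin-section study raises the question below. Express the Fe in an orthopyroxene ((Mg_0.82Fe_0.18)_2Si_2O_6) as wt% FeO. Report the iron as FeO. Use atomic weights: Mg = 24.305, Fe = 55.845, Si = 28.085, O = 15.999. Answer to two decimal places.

12.19 wt%

Molar mass of (Mg_0.82Fe_0.18)_2Si_2O_6 = 1.64*24.305 + 0.36*55.845 + 2*28.085 + 6*15.999 = 212.128 g/mol.
Each formula unit contains 0.36 Fe, equivalent to 0.36/1 = 0.3600 mol FeO.
M(FeO) = 1×55.845 + 1×15.999 = 71.844 g/mol.
Mass of FeO per formula unit = 0.3600 × 71.844 = 25.864 g.
FeO wt% = 25.864 / 212.128 × 100 = 12.19%.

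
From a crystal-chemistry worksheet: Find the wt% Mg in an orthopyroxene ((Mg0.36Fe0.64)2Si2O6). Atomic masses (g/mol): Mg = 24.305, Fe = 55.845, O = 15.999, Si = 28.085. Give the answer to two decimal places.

7.26 mass %

Molar mass of (Mg0.36Fe0.64)2Si2O6: 0.72·24.305 + 1.28·55.845 + 2·28.085 + 6·15.999 = 241.145 g/mol.
Mass of Mg per formula unit: 0.72 × 24.305 = 17.500 g.
Weight fraction Mg = 17.500 / 241.145 = 0.0726.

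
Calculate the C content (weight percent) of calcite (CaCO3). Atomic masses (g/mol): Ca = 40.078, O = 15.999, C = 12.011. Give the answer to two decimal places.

12.00 weight percent

Formula mass = 1·40.078 + 1·12.011 + 3·15.999 = 100.086 g/mol, of which 12.011 g is C.
So C makes up 12.011/100.086 = 0.1200 of the mass, i.e. 12.00%.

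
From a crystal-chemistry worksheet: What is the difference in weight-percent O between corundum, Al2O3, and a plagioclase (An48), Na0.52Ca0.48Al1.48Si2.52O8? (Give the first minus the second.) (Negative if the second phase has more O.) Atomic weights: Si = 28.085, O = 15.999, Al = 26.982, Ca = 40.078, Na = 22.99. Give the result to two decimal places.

O in Al2O3: molar mass 101.961 g/mol; 3×15.999 = 47.997 g → 47.07 wt%.
O in Na0.52Ca0.48Al1.48Si2.52O8: molar mass 269.892 g/mol; 8×15.999 = 127.992 g → 47.42 wt%.
Difference = 47.07 − 47.42 = -0.35 percentage points.

-0.35 percentage points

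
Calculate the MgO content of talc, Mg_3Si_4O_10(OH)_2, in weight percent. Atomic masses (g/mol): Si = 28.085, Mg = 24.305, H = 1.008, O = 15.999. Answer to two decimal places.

31.88 wt%

M(Mg_3Si_4O_10(OH)_2) = 379.259 g/mol; M(MgO) = 40.304 g/mol.
Moles MgO per formula unit = 3 Mg ÷ 1 = 3.0000.
MgO fraction = (3.0000 × 40.304) / 379.259 = 120.912/379.259 = 0.3188.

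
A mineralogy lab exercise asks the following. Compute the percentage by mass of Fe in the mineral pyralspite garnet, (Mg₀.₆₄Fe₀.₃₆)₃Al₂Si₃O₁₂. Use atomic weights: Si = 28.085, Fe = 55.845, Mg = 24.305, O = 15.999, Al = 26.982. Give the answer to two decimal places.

Molar mass of (Mg₀.₆₄Fe₀.₃₆)₃Al₂Si₃O₁₂: 1.92·24.305 + 1.08·55.845 + 2·26.982 + 3·28.085 + 12·15.999 = 437.185 g/mol.
Mass of Fe per formula unit: 1.08 × 55.845 = 60.313 g.
Weight fraction Fe = 60.313 / 437.185 = 0.1380.

13.80 mass %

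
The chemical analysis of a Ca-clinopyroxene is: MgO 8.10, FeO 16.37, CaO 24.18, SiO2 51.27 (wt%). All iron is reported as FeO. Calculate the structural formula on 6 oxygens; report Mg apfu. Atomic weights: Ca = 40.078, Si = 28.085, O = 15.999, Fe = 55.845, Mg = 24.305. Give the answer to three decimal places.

MgO (M=40.304): mol = 0.20097; Mg = 0.20097, O = 0.20097.
FeO (M=71.844): mol = 0.22785; Fe = 0.22785, O = 0.22785.
CaO (M=56.077): mol = 0.43119; Ca = 0.43119, O = 0.43119.
SiO2 (M=60.083): mol = 0.85332; Si = 0.85332, O = 1.70664.
ΣO = 2.56665; factor = 6/ΣO = 2.33768.
Mg apfu = 0.20097 × 2.33768 = 0.470.

0.470 Mg apfu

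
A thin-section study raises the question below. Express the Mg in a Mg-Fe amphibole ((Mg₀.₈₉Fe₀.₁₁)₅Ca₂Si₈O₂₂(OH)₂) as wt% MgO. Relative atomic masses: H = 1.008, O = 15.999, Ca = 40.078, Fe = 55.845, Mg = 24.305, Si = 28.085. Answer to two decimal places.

M((Mg₀.₈₉Fe₀.₁₁)₅Ca₂Si₈O₂₂(OH)₂) = 829.700 g/mol; M(MgO) = 40.304 g/mol.
Moles MgO per formula unit = 4.45 Mg ÷ 1 = 4.4500.
MgO fraction = (4.4500 × 40.304) / 829.700 = 179.353/829.700 = 0.2162.

21.62 wt%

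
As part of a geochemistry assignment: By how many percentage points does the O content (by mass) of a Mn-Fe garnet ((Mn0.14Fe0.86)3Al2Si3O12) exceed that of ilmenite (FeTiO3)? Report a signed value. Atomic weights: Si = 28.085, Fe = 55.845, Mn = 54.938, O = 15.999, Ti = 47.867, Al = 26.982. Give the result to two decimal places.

O in (Mn0.14Fe0.86)3Al2Si3O12: molar mass 497.361 g/mol; 12×15.999 = 191.988 g → 38.60 wt%.
O in FeTiO3: molar mass 151.709 g/mol; 3×15.999 = 47.997 g → 31.64 wt%.
Difference = 38.60 − 31.64 = 6.96 percentage points.

6.96 percentage points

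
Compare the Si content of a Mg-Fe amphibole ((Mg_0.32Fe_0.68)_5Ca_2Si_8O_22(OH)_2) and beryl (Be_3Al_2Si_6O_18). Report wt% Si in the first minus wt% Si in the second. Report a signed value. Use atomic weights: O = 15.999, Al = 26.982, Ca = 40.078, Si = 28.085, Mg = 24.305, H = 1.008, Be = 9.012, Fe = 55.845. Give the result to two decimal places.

-6.92 percentage points

M((Mg_0.32Fe_0.68)_5Ca_2Si_8O_22(OH)_2) = 919.589 g/mol, so wt% Si = 224.680/919.589 × 100 = 24.43%.
M(Be_3Al_2Si_6O_18) = 537.492 g/mol, so wt% Si = 168.510/537.492 × 100 = 31.35%.
24.43 − 31.35 = -6.92 pp.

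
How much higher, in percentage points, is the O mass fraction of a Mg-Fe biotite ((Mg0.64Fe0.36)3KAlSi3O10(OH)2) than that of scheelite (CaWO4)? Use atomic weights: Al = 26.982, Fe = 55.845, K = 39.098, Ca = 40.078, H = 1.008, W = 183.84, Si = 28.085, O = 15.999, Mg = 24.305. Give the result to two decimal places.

20.31 percentage points

O in (Mg0.64Fe0.36)3KAlSi3O10(OH)2: molar mass 451.317 g/mol; 12×15.999 = 191.988 g → 42.54 wt%.
O in CaWO4: molar mass 287.914 g/mol; 4×15.999 = 63.996 g → 22.23 wt%.
Difference = 42.54 − 22.23 = 20.31 percentage points.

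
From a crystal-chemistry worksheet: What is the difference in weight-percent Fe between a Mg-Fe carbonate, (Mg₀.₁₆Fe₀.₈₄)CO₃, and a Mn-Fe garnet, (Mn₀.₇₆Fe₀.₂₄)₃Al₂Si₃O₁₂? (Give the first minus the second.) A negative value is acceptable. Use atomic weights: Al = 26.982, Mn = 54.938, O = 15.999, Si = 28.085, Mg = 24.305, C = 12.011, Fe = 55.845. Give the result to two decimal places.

34.22 percentage points

Fe in (Mg₀.₁₆Fe₀.₈₄)CO₃: molar mass 110.807 g/mol; 0.84×55.845 = 46.910 g → 42.33 wt%.
Fe in (Mn₀.₇₆Fe₀.₂₄)₃Al₂Si₃O₁₂: molar mass 495.674 g/mol; 0.72×55.845 = 40.208 g → 8.11 wt%.
Difference = 42.33 − 8.11 = 34.22 percentage points.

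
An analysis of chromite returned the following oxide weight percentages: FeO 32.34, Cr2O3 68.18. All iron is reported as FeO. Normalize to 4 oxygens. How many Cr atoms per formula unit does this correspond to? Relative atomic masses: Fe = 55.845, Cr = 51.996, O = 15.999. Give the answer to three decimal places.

1.998 Cr apfu

FeO: 32.34/71.844 = 0.45014 mol → 0.45014 mol Fe, 0.45014 mol O.
Cr2O3: 68.18/151.989 = 0.44859 mol → 0.89718 mol Cr, 1.34577 mol O.
Total oxygen = 1.79591 mol. Normalization factor = 4/1.79591 = 2.22728.
Cr per 4 O = 0.89718 × 2.22728 = 1.998.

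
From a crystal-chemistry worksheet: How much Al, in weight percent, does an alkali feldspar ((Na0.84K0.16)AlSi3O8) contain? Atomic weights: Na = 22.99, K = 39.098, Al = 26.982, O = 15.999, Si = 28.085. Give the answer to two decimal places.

10.19 weight percent

Formula mass = 0.84*22.99 + 0.16*39.098 + 1*26.982 + 3*28.085 + 8*15.999 = 264.796 g/mol, of which 26.982 g is Al.
So Al makes up 26.982/264.796 = 0.1019 of the mass, i.e. 10.19%.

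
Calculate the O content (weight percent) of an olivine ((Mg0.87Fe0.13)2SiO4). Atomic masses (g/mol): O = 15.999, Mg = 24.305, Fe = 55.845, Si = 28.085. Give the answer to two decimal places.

Molar mass of (Mg0.87Fe0.13)2SiO4: 1.74×24.305 + 0.26×55.845 + 1×28.085 + 4×15.999 = 148.891 g/mol.
Mass of O per formula unit: 4 × 15.999 = 63.996 g.
Weight fraction O = 63.996 / 148.891 = 0.4298.

42.98 weight percent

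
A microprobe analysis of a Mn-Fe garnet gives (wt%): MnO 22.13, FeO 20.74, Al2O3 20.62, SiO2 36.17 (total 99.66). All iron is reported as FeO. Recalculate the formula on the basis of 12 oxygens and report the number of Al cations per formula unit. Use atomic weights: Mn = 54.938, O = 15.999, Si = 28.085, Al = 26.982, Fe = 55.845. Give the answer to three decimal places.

22.13 wt% MnO ÷ 70.937 g/mol = 0.31197 mol, giving 0.31197 Mn and 0.31197 O.
20.74 wt% FeO ÷ 71.844 g/mol = 0.28868 mol, giving 0.28868 Fe and 0.28868 O.
20.62 wt% Al2O3 ÷ 101.961 g/mol = 0.20223 mol, giving 0.40446 Al and 0.60669 O.
36.17 wt% SiO2 ÷ 60.083 g/mol = 0.60200 mol, giving 0.60200 Si and 1.20400 O.
Oxygen sums to 2.41134; scaling by 12/2.41134 = 4.97649 puts the formula on 12 O.
Al: 0.40446 × 4.97649 = 2.013 atoms per formula unit.

2.013 Al apfu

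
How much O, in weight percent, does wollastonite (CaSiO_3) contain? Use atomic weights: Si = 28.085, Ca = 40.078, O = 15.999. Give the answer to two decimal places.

41.32 weight percent

Formula mass = 1·40.078 + 1·28.085 + 3·15.999 = 116.160 g/mol, of which 47.997 g is O.
So O makes up 47.997/116.160 = 0.4132 of the mass, i.e. 41.32%.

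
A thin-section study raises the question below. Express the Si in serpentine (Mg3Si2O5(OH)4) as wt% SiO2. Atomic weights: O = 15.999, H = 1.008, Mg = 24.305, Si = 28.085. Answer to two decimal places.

Formula mass = 277.108 g/mol.
2 Si → 2.0000 mol SiO2 per formula unit; M(SiO2) = 60.083, so SiO2 mass = 120.166 g.
120.166/277.108 × 100 = 43.36 wt%.

43.36 wt%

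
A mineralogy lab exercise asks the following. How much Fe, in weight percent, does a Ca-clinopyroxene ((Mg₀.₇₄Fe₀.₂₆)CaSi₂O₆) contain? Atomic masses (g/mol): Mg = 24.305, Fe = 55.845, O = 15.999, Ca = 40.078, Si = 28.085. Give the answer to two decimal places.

Formula mass = 0.74*24.305 + 0.26*55.845 + 1*40.078 + 2*28.085 + 6*15.999 = 224.747 g/mol, of which 14.520 g is Fe.
So Fe makes up 14.520/224.747 = 0.0646 of the mass, i.e. 6.46%.

6.46 weight percent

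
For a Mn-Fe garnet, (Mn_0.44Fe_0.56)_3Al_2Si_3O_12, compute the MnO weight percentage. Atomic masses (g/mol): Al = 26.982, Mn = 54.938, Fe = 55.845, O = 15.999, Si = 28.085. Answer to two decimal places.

Molar mass of (Mn_0.44Fe_0.56)_3Al_2Si_3O_12 = 1.32×54.938 + 1.68×55.845 + 2×26.982 + 3×28.085 + 12×15.999 = 496.545 g/mol.
Each formula unit contains 1.32 Mn, equivalent to 1.32/1 = 1.3200 mol MnO.
M(MnO) = 1×54.938 + 1×15.999 = 70.937 g/mol.
Mass of MnO per formula unit = 1.3200 × 70.937 = 93.637 g.
MnO wt% = 93.637 / 496.545 × 100 = 18.86%.

18.86 wt%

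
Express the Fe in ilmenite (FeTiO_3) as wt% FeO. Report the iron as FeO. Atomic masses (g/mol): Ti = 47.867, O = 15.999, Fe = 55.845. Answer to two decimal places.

Formula mass = 151.709 g/mol.
1 Fe → 1.0000 mol FeO per formula unit; M(FeO) = 71.844, so FeO mass = 71.844 g.
71.844/151.709 × 100 = 47.36 wt%.

47.36 wt%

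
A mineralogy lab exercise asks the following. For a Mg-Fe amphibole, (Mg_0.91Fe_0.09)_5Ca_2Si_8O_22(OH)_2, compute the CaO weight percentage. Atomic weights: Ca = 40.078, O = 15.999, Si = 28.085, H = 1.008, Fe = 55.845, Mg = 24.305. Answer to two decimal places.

13.57 wt%

M((Mg_0.91Fe_0.09)_5Ca_2Si_8O_22(OH)_2) = 826.546 g/mol; M(CaO) = 56.077 g/mol.
Moles CaO per formula unit = 2 Ca ÷ 1 = 2.0000.
CaO fraction = (2.0000 × 56.077) / 826.546 = 112.154/826.546 = 0.1357.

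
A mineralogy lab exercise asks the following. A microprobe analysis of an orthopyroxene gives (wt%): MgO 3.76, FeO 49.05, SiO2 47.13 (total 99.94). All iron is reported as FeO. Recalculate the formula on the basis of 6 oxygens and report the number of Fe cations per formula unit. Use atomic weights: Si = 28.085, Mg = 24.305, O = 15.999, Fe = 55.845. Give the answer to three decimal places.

1.747 Fe apfu

MgO (M=40.304): mol = 0.09329; Mg = 0.09329, O = 0.09329.
FeO (M=71.844): mol = 0.68273; Fe = 0.68273, O = 0.68273.
SiO2 (M=60.083): mol = 0.78441; Si = 0.78441, O = 1.56882.
ΣO = 2.34484; factor = 6/ΣO = 2.55881.
Fe apfu = 0.68273 × 2.55881 = 1.747.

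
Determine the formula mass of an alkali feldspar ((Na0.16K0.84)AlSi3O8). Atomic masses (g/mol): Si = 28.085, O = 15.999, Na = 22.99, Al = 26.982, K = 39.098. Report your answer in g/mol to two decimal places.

275.75 g/mol

M = 0.16·22.99 + 0.84·39.098 + 1·26.982 + 3·28.085 + 8·15.999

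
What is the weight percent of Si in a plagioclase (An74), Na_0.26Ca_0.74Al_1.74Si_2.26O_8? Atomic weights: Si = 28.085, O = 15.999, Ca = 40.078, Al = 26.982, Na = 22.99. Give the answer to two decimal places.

23.16 wt%

Molar mass of Na_0.26Ca_0.74Al_1.74Si_2.26O_8: 0.26×22.99 + 0.74×40.078 + 1.74×26.982 + 2.26×28.085 + 8×15.999 = 274.048 g/mol.
Mass of Si per formula unit: 2.26 × 28.085 = 63.472 g.
Weight fraction Si = 63.472 / 274.048 = 0.2316.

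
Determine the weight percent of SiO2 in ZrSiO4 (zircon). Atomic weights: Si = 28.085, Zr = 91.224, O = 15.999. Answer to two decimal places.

Molar mass of ZrSiO4 = 1×91.224 + 1×28.085 + 4×15.999 = 183.305 g/mol.
Each formula unit contains 1 Si, equivalent to 1/1 = 1.0000 mol SiO2.
M(SiO2) = 1×28.085 + 2×15.999 = 60.083 g/mol.
Mass of SiO2 per formula unit = 1.0000 × 60.083 = 60.083 g.
SiO2 wt% = 60.083 / 183.305 × 100 = 32.78%.

32.78 wt%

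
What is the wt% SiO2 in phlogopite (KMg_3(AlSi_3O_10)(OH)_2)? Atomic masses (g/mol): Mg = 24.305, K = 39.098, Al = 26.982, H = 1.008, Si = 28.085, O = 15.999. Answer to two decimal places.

43.20 wt%

M(KMg_3(AlSi_3O_10)(OH)_2) = 417.254 g/mol; M(SiO2) = 60.083 g/mol.
Moles SiO2 per formula unit = 3 Si ÷ 1 = 3.0000.
SiO2 fraction = (3.0000 × 60.083) / 417.254 = 180.249/417.254 = 0.4320.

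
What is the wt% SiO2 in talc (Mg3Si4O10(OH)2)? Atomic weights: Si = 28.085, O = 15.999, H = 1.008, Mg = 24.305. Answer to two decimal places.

M(Mg3Si4O10(OH)2) = 379.259 g/mol; M(SiO2) = 60.083 g/mol.
Moles SiO2 per formula unit = 4 Si ÷ 1 = 4.0000.
SiO2 fraction = (4.0000 × 60.083) / 379.259 = 240.332/379.259 = 0.6337.

63.37 wt%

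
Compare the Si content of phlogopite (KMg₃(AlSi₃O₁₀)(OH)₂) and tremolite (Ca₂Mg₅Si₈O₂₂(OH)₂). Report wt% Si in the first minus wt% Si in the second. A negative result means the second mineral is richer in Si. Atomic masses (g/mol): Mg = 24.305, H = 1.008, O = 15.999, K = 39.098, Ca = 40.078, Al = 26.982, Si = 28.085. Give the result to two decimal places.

Si in KMg₃(AlSi₃O₁₀)(OH)₂: molar mass 417.254 g/mol; 3×28.085 = 84.255 g → 20.19 wt%.
Si in Ca₂Mg₅Si₈O₂₂(OH)₂: molar mass 812.353 g/mol; 8×28.085 = 224.680 g → 27.66 wt%.
Difference = 20.19 − 27.66 = -7.47 percentage points.

-7.47 percentage points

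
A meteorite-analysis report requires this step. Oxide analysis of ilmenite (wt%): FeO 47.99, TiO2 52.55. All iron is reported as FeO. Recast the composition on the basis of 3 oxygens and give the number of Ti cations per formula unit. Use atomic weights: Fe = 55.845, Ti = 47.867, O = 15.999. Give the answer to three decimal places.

47.99 wt% FeO ÷ 71.844 g/mol = 0.66798 mol, giving 0.66798 Fe and 0.66798 O.
52.55 wt% TiO2 ÷ 79.865 g/mol = 0.65799 mol, giving 0.65799 Ti and 1.31598 O.
Oxygen sums to 1.98396; scaling by 3/1.98396 = 1.51213 puts the formula on 3 O.
Ti: 0.65799 × 1.51213 = 0.995 atoms per formula unit.

0.995 Ti apfu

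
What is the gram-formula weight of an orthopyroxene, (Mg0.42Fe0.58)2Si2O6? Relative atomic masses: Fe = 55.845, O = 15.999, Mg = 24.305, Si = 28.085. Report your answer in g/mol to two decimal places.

237.36 g/mol

M = 0.84*24.305 + 1.16*55.845 + 2*28.085 + 6*15.999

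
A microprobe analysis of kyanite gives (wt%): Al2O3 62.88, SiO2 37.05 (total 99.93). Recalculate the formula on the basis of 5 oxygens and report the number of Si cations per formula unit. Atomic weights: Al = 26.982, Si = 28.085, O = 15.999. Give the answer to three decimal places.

1.000 Si apfu

Al2O3 (M=101.961): mol = 0.61671; Al = 1.23342, O = 1.85013.
SiO2 (M=60.083): mol = 0.61665; Si = 0.61665, O = 1.23330.
ΣO = 3.08343; factor = 5/ΣO = 1.62157.
Si apfu = 0.61665 × 1.62157 = 1.000.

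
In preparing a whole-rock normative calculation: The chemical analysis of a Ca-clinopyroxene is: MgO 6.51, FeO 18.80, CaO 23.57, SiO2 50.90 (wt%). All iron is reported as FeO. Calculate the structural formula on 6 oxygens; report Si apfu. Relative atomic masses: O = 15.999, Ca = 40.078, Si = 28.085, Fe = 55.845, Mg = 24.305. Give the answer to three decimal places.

MgO: 6.51/40.304 = 0.16152 mol → 0.16152 mol Mg, 0.16152 mol O.
FeO: 18.80/71.844 = 0.26168 mol → 0.26168 mol Fe, 0.26168 mol O.
CaO: 23.57/56.077 = 0.42031 mol → 0.42031 mol Ca, 0.42031 mol O.
SiO2: 50.90/60.083 = 0.84716 mol → 0.84716 mol Si, 1.69432 mol O.
Total oxygen = 2.53783 mol. Normalization factor = 6/2.53783 = 2.36422.
Si per 6 O = 0.84716 × 2.36422 = 2.003.

2.003 Si apfu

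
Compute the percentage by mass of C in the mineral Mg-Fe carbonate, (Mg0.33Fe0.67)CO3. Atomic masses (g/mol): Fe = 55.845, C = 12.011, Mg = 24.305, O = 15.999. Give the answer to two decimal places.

Molar mass of (Mg0.33Fe0.67)CO3: 0.33×24.305 + 0.67×55.845 + 1×12.011 + 3×15.999 = 105.445 g/mol.
Mass of C per formula unit: 1 × 12.011 = 12.011 g.
Weight fraction C = 12.011 / 105.445 = 0.1139.

11.39 wt%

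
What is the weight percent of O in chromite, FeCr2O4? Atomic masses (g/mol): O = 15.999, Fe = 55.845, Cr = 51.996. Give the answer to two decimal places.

28.59 mass %

M(FeCr2O4) = 223.833 g/mol.
O contributes 4 × 15.999 = 63.996 g per mole.
63.996/223.833 = 0.2859 → 28.59%.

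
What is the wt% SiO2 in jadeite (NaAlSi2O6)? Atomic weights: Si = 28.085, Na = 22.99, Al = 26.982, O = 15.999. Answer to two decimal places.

Molar mass of NaAlSi2O6 = 1·22.99 + 1·26.982 + 2·28.085 + 6·15.999 = 202.136 g/mol.
Each formula unit contains 2 Si, equivalent to 2/1 = 2.0000 mol SiO2.
M(SiO2) = 1×28.085 + 2×15.999 = 60.083 g/mol.
Mass of SiO2 per formula unit = 2.0000 × 60.083 = 120.166 g.
SiO2 wt% = 120.166 / 202.136 × 100 = 59.45%.

59.45 wt%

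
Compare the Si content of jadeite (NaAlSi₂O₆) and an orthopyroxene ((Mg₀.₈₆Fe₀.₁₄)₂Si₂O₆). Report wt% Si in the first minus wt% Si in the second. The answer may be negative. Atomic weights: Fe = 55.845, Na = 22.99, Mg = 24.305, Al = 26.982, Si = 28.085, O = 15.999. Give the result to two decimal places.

M(NaAlSi₂O₆) = 202.136 g/mol, so wt% Si = 56.170/202.136 × 100 = 27.79%.
M((Mg₀.₈₆Fe₀.₁₄)₂Si₂O₆) = 209.605 g/mol, so wt% Si = 56.170/209.605 × 100 = 26.80%.
27.79 − 26.80 = 0.99 pp.

0.99 percentage points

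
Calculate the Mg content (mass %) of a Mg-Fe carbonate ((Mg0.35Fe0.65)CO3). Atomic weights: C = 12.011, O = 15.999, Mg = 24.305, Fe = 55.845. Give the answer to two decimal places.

Formula mass = 0.35·24.305 + 0.65·55.845 + 1·12.011 + 3·15.999 = 104.814 g/mol, of which 8.507 g is Mg.
So Mg makes up 8.507/104.814 = 0.0812 of the mass, i.e. 8.12%.

8.12 mass %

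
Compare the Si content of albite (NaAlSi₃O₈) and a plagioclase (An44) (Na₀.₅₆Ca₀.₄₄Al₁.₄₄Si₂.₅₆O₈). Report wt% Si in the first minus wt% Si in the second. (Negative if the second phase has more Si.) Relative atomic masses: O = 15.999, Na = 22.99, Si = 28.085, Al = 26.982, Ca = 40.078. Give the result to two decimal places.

5.43 percentage points

Si in NaAlSi₃O₈: molar mass 262.219 g/mol; 3×28.085 = 84.255 g → 32.13 wt%.
Si in Na₀.₅₆Ca₀.₄₄Al₁.₄₄Si₂.₅₆O₈: molar mass 269.252 g/mol; 2.56×28.085 = 71.898 g → 26.70 wt%.
Difference = 32.13 − 26.70 = 5.43 percentage points.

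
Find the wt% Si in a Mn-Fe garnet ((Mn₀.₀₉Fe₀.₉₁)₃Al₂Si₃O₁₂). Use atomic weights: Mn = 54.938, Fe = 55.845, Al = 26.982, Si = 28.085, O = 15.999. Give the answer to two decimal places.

Molar mass of (Mn₀.₀₉Fe₀.₉₁)₃Al₂Si₃O₁₂: 0.27×54.938 + 2.73×55.845 + 2×26.982 + 3×28.085 + 12×15.999 = 497.497 g/mol.
Mass of Si per formula unit: 3 × 28.085 = 84.255 g.
Weight fraction Si = 84.255 / 497.497 = 0.1694.

16.94 weight percent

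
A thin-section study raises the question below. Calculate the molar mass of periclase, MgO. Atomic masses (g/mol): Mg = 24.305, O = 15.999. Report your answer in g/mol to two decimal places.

The formula mass is the sum 1(24.305) + 1(15.999).

40.30 g/mol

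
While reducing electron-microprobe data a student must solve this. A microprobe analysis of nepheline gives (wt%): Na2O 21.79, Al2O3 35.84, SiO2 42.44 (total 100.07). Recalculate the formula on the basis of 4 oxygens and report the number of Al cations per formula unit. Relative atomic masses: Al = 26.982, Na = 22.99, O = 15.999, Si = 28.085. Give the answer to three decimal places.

Na2O (M=61.979): mol = 0.35157; Na = 0.70314, O = 0.35157.
Al2O3 (M=101.961): mol = 0.35151; Al = 0.70302, O = 1.05453.
SiO2 (M=60.083): mol = 0.70636; Si = 0.70636, O = 1.41272.
ΣO = 2.81882; factor = 4/ΣO = 1.41903.
Al apfu = 0.70302 × 1.41903 = 0.998.

0.998 Al apfu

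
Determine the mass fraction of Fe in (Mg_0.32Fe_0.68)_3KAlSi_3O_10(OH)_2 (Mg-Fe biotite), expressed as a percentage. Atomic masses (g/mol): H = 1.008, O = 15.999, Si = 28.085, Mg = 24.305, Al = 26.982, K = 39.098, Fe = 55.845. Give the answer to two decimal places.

23.66 wt%

Formula mass = 0.96*24.305 + 2.04*55.845 + 1*39.098 + 1*26.982 + 3*28.085 + 12*15.999 + 2*1.008 = 481.596 g/mol, of which 113.924 g is Fe.
So Fe makes up 113.924/481.596 = 0.2366 of the mass, i.e. 23.66%.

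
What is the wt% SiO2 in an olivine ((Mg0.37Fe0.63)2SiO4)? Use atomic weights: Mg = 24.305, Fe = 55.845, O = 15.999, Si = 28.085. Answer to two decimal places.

Molar mass of (Mg0.37Fe0.63)2SiO4 = 0.74·24.305 + 1.26·55.845 + 1·28.085 + 4·15.999 = 180.431 g/mol.
Each formula unit contains 1 Si, equivalent to 1/1 = 1.0000 mol SiO2.
M(SiO2) = 1×28.085 + 2×15.999 = 60.083 g/mol.
Mass of SiO2 per formula unit = 1.0000 × 60.083 = 60.083 g.
SiO2 wt% = 60.083 / 180.431 × 100 = 33.30%.

33.30 wt%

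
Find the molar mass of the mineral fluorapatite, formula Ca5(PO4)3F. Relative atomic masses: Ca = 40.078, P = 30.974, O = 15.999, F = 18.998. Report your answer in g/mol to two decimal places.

Ca: 5 × 40.078 = 200.3900
P: 3 × 30.974 = 92.9220
O: 12 × 15.999 = 191.9880
F: 1 × 18.998 = 18.9980
Summing the contributions gives the formula mass.

504.30 g/mol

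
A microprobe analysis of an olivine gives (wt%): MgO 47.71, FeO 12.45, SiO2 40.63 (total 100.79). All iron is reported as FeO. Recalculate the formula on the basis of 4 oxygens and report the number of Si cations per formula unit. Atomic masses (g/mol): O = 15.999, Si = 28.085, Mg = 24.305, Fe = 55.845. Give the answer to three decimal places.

0.998 Si apfu

47.71 wt% MgO ÷ 40.304 g/mol = 1.18375 mol, giving 1.18375 Mg and 1.18375 O.
12.45 wt% FeO ÷ 71.844 g/mol = 0.17329 mol, giving 0.17329 Fe and 0.17329 O.
40.63 wt% SiO2 ÷ 60.083 g/mol = 0.67623 mol, giving 0.67623 Si and 1.35246 O.
Oxygen sums to 2.70950; scaling by 4/2.70950 = 1.47629 puts the formula on 4 O.
Si: 0.67623 × 1.47629 = 0.998 atoms per formula unit.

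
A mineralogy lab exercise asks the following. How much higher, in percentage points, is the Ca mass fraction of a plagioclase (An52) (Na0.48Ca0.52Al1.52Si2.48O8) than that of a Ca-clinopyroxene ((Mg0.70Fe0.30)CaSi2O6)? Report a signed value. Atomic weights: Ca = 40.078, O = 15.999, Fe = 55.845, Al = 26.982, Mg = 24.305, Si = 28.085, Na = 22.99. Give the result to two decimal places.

-10.03 percentage points

Ca in Na0.48Ca0.52Al1.52Si2.48O8: molar mass 270.531 g/mol; 0.52×40.078 = 20.841 g → 7.70 wt%.
Ca in (Mg0.70Fe0.30)CaSi2O6: molar mass 226.009 g/mol; 1×40.078 = 40.078 g → 17.73 wt%.
Difference = 7.70 − 17.73 = -10.03 percentage points.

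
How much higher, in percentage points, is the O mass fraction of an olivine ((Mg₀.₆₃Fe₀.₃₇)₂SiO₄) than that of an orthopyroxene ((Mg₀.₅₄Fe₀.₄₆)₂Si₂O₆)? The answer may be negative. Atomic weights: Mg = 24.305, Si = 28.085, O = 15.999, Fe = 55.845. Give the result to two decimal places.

-2.76 percentage points

First mineral: 63.996 g O in 164.031 g formula = 39.01 wt% O.
Second mineral: 95.994 g O in 229.791 g formula = 41.77 wt% O.
39.01% − 41.77% gives a difference of -2.76 percentage points.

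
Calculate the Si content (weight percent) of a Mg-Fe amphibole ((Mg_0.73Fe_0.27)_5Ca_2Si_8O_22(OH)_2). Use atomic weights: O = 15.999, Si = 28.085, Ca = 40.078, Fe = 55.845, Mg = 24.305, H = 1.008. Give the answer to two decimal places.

26.28 weight percent

M((Mg_0.73Fe_0.27)_5Ca_2Si_8O_22(OH)_2) = 854.932 g/mol.
Si contributes 8 × 28.085 = 224.680 g per mole.
224.680/854.932 = 0.2628 → 26.28%.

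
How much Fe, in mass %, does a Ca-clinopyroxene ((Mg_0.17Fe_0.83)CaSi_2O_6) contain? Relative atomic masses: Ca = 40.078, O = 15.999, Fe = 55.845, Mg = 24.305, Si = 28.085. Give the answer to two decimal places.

19.10 mass %

Molar mass of (Mg_0.17Fe_0.83)CaSi_2O_6: 0.17×24.305 + 0.83×55.845 + 1×40.078 + 2×28.085 + 6×15.999 = 242.725 g/mol.
Mass of Fe per formula unit: 0.83 × 55.845 = 46.351 g.
Weight fraction Fe = 46.351 / 242.725 = 0.1910.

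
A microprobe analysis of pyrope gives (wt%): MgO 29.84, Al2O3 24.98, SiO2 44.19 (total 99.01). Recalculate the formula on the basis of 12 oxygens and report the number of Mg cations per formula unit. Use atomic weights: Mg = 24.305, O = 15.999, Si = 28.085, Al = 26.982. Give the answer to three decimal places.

29.84 wt% MgO ÷ 40.304 g/mol = 0.74037 mol, giving 0.74037 Mg and 0.74037 O.
24.98 wt% Al2O3 ÷ 101.961 g/mol = 0.24500 mol, giving 0.49000 Al and 0.73500 O.
44.19 wt% SiO2 ÷ 60.083 g/mol = 0.73548 mol, giving 0.73548 Si and 1.47096 O.
Oxygen sums to 2.94633; scaling by 12/2.94633 = 4.07286 puts the formula on 12 O.
Mg: 0.74037 × 4.07286 = 3.015 atoms per formula unit.

3.015 Mg apfu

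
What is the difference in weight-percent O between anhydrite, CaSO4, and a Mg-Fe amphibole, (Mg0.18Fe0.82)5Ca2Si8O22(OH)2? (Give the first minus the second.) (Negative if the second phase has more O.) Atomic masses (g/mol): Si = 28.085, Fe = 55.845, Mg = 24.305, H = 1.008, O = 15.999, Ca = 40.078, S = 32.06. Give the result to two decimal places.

First mineral: 63.996 g O in 136.134 g formula = 47.01 wt% O.
Second mineral: 383.976 g O in 941.667 g formula = 40.78 wt% O.
47.01% − 40.78% gives a difference of 6.23 percentage points.

6.23 percentage points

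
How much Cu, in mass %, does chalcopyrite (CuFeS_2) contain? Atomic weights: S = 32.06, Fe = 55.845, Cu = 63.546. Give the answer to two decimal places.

34.63 mass %

Molar mass of CuFeS_2: 1×63.546 + 1×55.845 + 2×32.06 = 183.511 g/mol.
Mass of Cu per formula unit: 1 × 63.546 = 63.546 g.
Weight fraction Cu = 63.546 / 183.511 = 0.3463.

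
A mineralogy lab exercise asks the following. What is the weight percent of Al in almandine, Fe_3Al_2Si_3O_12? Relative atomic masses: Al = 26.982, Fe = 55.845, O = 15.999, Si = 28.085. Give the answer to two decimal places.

Molar mass of Fe_3Al_2Si_3O_12: 3*55.845 + 2*26.982 + 3*28.085 + 12*15.999 = 497.742 g/mol.
Mass of Al per formula unit: 2 × 26.982 = 53.964 g.
Weight fraction Al = 53.964 / 497.742 = 0.1084.

10.84 wt%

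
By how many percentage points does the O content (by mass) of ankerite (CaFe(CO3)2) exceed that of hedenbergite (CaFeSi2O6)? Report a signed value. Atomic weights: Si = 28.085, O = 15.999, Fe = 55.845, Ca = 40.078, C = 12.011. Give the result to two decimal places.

First mineral: 95.994 g O in 215.939 g formula = 44.45 wt% O.
Second mineral: 95.994 g O in 248.087 g formula = 38.69 wt% O.
44.45% − 38.69% gives a difference of 5.76 percentage points.

5.76 percentage points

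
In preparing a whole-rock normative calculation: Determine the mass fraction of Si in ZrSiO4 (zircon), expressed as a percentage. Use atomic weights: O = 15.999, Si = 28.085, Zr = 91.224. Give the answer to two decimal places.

Molar mass of ZrSiO4: 1×91.224 + 1×28.085 + 4×15.999 = 183.305 g/mol.
Mass of Si per formula unit: 1 × 28.085 = 28.085 g.
Weight fraction Si = 28.085 / 183.305 = 0.1532.

15.32 wt%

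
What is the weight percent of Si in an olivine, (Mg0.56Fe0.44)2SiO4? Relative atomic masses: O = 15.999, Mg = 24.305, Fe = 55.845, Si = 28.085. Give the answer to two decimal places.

Formula mass = 1.12·24.305 + 0.88·55.845 + 1·28.085 + 4·15.999 = 168.446 g/mol, of which 28.085 g is Si.
So Si makes up 28.085/168.446 = 0.1667 of the mass, i.e. 16.67%.

16.67 weight percent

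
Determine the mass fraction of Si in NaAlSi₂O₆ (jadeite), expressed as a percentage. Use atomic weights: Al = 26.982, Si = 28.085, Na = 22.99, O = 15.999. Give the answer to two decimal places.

27.79 wt%

M(NaAlSi₂O₆) = 202.136 g/mol.
Si contributes 2 × 28.085 = 56.170 g per mole.
56.170/202.136 = 0.2779 → 27.79%.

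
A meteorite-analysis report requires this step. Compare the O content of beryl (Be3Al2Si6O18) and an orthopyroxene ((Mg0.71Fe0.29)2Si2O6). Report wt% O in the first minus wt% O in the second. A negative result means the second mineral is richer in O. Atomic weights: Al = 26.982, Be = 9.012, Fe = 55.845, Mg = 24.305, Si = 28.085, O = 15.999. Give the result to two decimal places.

First mineral: 287.982 g O in 537.492 g formula = 53.58 wt% O.
Second mineral: 95.994 g O in 219.067 g formula = 43.82 wt% O.
53.58% − 43.82% gives a difference of 9.76 percentage points.

9.76 percentage points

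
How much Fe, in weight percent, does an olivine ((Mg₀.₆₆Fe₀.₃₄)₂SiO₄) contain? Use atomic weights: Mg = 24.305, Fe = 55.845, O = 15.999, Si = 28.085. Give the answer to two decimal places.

23.42 weight percent

Formula mass = 1.32*24.305 + 0.68*55.845 + 1*28.085 + 4*15.999 = 162.138 g/mol, of which 37.975 g is Fe.
So Fe makes up 37.975/162.138 = 0.2342 of the mass, i.e. 23.42%.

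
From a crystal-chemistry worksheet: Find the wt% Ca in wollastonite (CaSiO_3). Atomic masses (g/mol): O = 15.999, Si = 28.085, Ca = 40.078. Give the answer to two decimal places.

Molar mass of CaSiO_3: 1×40.078 + 1×28.085 + 3×15.999 = 116.160 g/mol.
Mass of Ca per formula unit: 1 × 40.078 = 40.078 g.
Weight fraction Ca = 40.078 / 116.160 = 0.3450.

34.50 mass %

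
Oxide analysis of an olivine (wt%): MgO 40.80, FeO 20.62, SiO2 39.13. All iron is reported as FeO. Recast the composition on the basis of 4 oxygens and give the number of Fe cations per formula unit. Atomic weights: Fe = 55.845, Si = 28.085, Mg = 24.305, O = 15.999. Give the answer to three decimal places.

0.441 Fe apfu

MgO (M=40.304): mol = 1.01231; Mg = 1.01231, O = 1.01231.
FeO (M=71.844): mol = 0.28701; Fe = 0.28701, O = 0.28701.
SiO2 (M=60.083): mol = 0.65127; Si = 0.65127, O = 1.30254.
ΣO = 2.60186; factor = 4/ΣO = 1.53736.
Fe apfu = 0.28701 × 1.53736 = 0.441.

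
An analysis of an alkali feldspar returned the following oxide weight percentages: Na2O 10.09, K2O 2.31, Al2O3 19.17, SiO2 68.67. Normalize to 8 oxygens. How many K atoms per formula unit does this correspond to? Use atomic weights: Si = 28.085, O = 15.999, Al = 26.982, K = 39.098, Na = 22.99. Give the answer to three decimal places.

0.129 K apfu

Na2O (M=61.979): mol = 0.16280; Na = 0.32560, O = 0.16280.
K2O (M=94.195): mol = 0.02452; K = 0.04904, O = 0.02452.
Al2O3 (M=101.961): mol = 0.18801; Al = 0.37602, O = 0.56403.
SiO2 (M=60.083): mol = 1.14292; Si = 1.14292, O = 2.28584.
ΣO = 3.03719; factor = 8/ΣO = 2.63401.
K apfu = 0.04904 × 2.63401 = 0.129.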